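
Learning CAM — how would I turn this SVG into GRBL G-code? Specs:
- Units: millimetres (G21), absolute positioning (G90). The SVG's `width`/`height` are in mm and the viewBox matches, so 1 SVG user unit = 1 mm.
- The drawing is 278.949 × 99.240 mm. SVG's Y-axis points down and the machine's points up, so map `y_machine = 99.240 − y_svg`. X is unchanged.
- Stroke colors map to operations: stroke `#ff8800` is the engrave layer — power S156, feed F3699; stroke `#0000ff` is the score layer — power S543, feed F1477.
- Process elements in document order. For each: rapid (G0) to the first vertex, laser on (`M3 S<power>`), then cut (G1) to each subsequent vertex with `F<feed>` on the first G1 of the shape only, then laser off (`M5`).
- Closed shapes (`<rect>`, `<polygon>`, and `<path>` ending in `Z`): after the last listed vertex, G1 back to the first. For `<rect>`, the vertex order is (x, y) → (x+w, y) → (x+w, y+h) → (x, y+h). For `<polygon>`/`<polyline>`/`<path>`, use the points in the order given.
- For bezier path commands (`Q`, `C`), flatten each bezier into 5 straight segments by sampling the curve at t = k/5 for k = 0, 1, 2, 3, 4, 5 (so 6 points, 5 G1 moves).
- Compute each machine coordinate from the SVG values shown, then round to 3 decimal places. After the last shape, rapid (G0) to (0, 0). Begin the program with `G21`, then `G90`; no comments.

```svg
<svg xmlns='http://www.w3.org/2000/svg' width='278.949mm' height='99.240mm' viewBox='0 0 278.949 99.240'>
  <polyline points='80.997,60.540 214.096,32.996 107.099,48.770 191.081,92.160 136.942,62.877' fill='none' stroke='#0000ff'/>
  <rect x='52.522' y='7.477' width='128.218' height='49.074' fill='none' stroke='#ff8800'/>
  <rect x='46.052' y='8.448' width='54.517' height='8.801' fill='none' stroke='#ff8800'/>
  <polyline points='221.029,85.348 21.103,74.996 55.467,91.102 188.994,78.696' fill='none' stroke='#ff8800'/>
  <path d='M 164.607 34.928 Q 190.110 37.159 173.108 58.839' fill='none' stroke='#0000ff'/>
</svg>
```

1 u = 1 mm; y_m = 99.240 − y.

[1] `<polyline>` open polyline, #0000ff→score S543 F1477: (80.997,38.700) → (214.096,66.244) → (107.099,50.470) → (191.081,7.080) → (136.942,36.363)

[2] `<rect>` rectangle, #ff8800→engrave S156 F3699: (52.522,91.763) → (180.740,91.763) → (180.740,42.689) → (52.522,42.689) → (52.522,91.763) (closed)

[3] `<rect>` rectangle, #ff8800→engrave S156 F3699: (46.052,90.792) → (100.569,90.792) → (100.569,81.991) → (46.052,81.991) → (46.052,90.792) (closed)

[4] `<polyline>` open polyline, #ff8800→engrave S156 F3699: (221.029,13.892) → (21.103,24.244) → (55.467,8.138) → (188.994,20.544)

[5] `<path>` quadratic bezier, #0000ff→score S543 F1477: (164.607,64.312) → (173.108,62.642) → (178.209,59.415) → (179.909,54.633) → (178.209,48.295) → (173.108,40.401)

G21
G90
G0 X80.997 Y38.700
M3 S543
G1 X214.096 Y66.244 F1477
G1 X107.099 Y50.470
G1 X191.081 Y7.080
G1 X136.942 Y36.363
M5
G0 X52.522 Y91.763
M3 S156
G1 X180.740 Y91.763 F3699
G1 X180.740 Y42.689
G1 X52.522 Y42.689
G1 X52.522 Y91.763
M5
G0 X46.052 Y90.792
M3 S156
G1 X100.569 Y90.792 F3699
G1 X100.569 Y81.991
G1 X46.052 Y81.991
G1 X46.052 Y90.792
M5
G0 X221.029 Y13.892
M3 S156
G1 X21.103 Y24.244 F3699
G1 X55.467 Y8.138
G1 X188.994 Y20.544
M5
G0 X164.607 Y64.312
M3 S543
G1 X173.108 Y62.642 F1477
G1 X178.209 Y59.415
G1 X179.909 Y54.633
G1 X178.209 Y48.295
G1 X173.108 Y40.401
M5
G0 X0.000 Y0.000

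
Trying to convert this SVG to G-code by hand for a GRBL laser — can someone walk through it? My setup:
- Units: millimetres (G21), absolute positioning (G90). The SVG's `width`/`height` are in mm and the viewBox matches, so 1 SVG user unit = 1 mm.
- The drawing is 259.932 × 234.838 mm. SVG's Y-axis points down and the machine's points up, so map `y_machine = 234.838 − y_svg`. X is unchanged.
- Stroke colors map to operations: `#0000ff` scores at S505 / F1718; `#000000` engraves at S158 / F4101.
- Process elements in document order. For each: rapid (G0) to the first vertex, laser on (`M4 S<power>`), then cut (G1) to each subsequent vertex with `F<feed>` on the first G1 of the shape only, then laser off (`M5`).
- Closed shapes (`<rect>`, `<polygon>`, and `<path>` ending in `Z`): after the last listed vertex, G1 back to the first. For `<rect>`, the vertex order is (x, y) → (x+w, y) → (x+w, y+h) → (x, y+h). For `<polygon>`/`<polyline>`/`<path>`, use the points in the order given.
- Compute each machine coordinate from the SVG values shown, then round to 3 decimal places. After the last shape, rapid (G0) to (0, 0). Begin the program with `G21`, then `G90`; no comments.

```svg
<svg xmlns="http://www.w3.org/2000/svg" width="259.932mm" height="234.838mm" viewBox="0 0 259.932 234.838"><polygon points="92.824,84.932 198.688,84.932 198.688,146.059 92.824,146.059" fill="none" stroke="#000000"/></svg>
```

Since the viewBox matches the mm dimensions, user units are millimetres directly. The only transform is the Y-flip y_m = 234.838 − y_svg.

Shape 1 is a rectangle drawn with `<polygon>`. Its stroke #000000 means engrave at S158, F4101. After flipping Y the toolpath is (92.824,149.906) → (198.688,149.906) → (198.688,88.779) → (92.824,88.779) → (92.824,149.906), returning to the start.

G21
G90
G0 X92.824 Y149.906
M4 S158
G1 X198.688 Y149.906 F4101
G1 X198.688 Y88.779
G1 X92.824 Y88.779
G1 X92.824 Y149.906
M5
G0 X0.000 Y0.000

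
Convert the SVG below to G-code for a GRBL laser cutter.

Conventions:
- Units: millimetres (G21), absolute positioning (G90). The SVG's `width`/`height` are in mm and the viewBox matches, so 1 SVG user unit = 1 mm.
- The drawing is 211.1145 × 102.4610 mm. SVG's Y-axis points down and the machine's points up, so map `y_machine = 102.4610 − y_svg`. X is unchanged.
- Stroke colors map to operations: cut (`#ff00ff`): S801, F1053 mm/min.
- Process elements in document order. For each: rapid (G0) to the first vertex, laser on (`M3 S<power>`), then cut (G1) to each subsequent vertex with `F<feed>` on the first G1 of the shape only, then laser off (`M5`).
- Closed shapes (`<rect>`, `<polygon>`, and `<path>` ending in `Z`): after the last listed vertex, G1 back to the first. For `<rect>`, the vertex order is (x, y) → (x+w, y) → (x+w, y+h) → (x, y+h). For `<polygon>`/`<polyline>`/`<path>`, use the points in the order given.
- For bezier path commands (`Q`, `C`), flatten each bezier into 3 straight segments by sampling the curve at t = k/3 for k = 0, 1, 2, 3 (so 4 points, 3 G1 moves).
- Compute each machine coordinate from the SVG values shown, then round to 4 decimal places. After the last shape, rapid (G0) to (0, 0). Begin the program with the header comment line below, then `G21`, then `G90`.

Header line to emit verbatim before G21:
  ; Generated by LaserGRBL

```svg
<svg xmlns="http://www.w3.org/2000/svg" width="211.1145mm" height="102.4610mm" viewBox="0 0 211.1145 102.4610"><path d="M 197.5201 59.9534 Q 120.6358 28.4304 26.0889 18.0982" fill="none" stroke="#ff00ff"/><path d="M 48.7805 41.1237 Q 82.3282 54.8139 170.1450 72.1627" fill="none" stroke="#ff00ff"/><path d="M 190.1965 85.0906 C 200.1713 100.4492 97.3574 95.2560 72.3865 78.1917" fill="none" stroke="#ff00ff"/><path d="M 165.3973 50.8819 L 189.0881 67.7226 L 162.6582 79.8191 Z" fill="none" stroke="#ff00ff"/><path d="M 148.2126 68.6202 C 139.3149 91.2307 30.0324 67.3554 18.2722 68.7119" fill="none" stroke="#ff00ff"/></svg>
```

; Generated by LaserGRBL
G21
G90
G0 X197.5201 Y42.5076
M3 S801
G1 X144.3014 Y61.1684 F1053
G1 X87.1577 Y75.1201
G1 X26.0889 Y84.3628
M5
G0 X48.7805 Y61.3373
M3 S801
G1 X77.1755 Y51.8040 F1053
G1 X117.6304 Y41.4577
G1 X170.1450 Y30.2983
M5
G0 X190.1965 Y17.3704
M3 S801
G1 X169.6355 Y8.5409 F1053
G1 X116.2446 Y11.4835
G1 X72.3865 Y24.2693
M5
G0 X165.3973 Y51.5791
M3 S801
G1 X189.0881 Y34.7384 F1053
G1 X162.6582 Y22.6419
G1 X165.3973 Y51.5791
M5
G0 X148.2126 Y33.8408
M3 S801
G1 X113.1832 Y24.0694 F1053
G1 X55.2099 Y29.3512
G1 X18.2722 Y33.7491
M5
G0 X0.0000 Y0.0000

viewBox `0 0 211.1145 102.4610` with mm width/height → 1 unit = 1 mm. Flip: y_m = 102.4610 − y_svg.

**Shape 1** — `<path>` quadratic bezier, stroke `#ff00ff` → cut (S801, F1053). Control points (SVG): P0=(197.5201,59.9534), P1=(120.6358,28.4304), P2=(26.0889,18.0982); sampled at t=k/3. Machine vertices: (197.5201,42.5076) → (144.3014,61.1684) → (87.1577,75.1201) → (26.0889,84.3628). Open path.

**Shape 2** — `<path>` quadratic bezier, stroke `#ff00ff` → cut (S801, F1053). Control points (SVG): P0=(48.7805,41.1237), P1=(82.3282,54.8139), P2=(170.1450,72.1627); sampled at t=k/3. Machine vertices: (48.7805,61.3373) → (77.1755,51.8040) → (117.6304,41.4577) → (170.1450,30.2983). Open path.

**Shape 3** — `<path>` cubic bezier, stroke `#ff00ff` → cut (S801, F1053). Control points (SVG): P0=(190.1965,85.0906), P1=(200.1713,100.4492), P2=(97.3574,95.2560), P3=(72.3865,78.1917); sampled at t=k/3. Machine vertices: (190.1965,17.3704) → (169.6355,8.5409) → (116.2446,11.4835) → (72.3865,24.2693). Open path.

**Shape 4** — `<path>` regular polygon, stroke `#ff00ff` → cut (S801, F1053). Machine vertices: (165.3973,51.5791) → (189.0881,34.7384) → (162.6582,22.6419) → (165.3973,51.5791). Closed: final G1 returns to the first vertex.

**Shape 5** — `<path>` cubic bezier, stroke `#ff00ff` → cut (S801, F1053). Control points (SVG): P0=(148.2126,68.6202), P1=(139.3149,91.2307), P2=(30.0324,67.3554), P3=(18.2722,68.7119); sampled at t=k/3. Machine vertices: (148.2126,33.8408) → (113.1832,24.0694) → (55.2099,29.3512) → (18.2722,33.7491). Open path.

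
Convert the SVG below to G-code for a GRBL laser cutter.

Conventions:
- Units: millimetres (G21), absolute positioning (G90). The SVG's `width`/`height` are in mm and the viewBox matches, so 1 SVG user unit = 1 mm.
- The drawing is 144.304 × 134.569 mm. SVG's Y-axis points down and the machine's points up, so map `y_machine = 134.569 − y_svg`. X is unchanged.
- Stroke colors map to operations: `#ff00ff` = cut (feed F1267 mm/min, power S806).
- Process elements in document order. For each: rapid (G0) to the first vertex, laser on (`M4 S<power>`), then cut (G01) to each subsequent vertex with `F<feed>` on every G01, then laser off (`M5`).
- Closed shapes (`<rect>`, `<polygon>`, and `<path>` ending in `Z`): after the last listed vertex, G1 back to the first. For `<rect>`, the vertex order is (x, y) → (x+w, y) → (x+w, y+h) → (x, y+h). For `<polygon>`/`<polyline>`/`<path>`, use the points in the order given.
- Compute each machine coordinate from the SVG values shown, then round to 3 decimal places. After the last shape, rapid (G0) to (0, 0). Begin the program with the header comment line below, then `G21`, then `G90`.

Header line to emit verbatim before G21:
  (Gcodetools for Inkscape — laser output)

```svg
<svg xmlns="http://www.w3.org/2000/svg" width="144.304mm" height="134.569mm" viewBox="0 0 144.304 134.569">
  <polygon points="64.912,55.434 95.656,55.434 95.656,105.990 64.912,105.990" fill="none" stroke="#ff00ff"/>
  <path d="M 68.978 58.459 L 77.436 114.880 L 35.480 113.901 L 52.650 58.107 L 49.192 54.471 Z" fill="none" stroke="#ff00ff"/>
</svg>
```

(Gcodetools for Inkscape — laser output)
G21
G90
G0 X64.912 Y79.135
M4 S806
G01 X95.656 Y79.135 F1267
G01 X95.656 Y28.579 F1267
G01 X64.912 Y28.579 F1267
G01 X64.912 Y79.135 F1267
M5
G0 X68.978 Y76.110
M4 S806
G01 X77.436 Y19.689 F1267
G01 X35.480 Y20.668 F1267
G01 X52.650 Y76.462 F1267
G01 X49.192 Y80.098 F1267
G01 X68.978 Y76.110 F1267
M5
G0 X0.000 Y0.000

Since the viewBox matches the mm dimensions, user units are millimetres directly. The only transform is the Y-flip y_m = 134.569 − y_svg.

Shape 1 is a rectangle drawn with `<polygon>`. Its stroke #ff00ff means cut at S806, F1267. After flipping Y the toolpath is (64.912,79.135) → (95.656,79.135) → (95.656,28.579) → (64.912,28.579) → (64.912,79.135), returning to the start.

Shape 2 is a closed polygon drawn with `<path>`. Its stroke #ff00ff means cut at S806, F1267. After flipping Y the toolpath is (68.978,76.110) → (77.436,19.689) → (35.480,20.668) → (52.650,76.462) → (49.192,80.098) → (68.978,76.110), returning to the start.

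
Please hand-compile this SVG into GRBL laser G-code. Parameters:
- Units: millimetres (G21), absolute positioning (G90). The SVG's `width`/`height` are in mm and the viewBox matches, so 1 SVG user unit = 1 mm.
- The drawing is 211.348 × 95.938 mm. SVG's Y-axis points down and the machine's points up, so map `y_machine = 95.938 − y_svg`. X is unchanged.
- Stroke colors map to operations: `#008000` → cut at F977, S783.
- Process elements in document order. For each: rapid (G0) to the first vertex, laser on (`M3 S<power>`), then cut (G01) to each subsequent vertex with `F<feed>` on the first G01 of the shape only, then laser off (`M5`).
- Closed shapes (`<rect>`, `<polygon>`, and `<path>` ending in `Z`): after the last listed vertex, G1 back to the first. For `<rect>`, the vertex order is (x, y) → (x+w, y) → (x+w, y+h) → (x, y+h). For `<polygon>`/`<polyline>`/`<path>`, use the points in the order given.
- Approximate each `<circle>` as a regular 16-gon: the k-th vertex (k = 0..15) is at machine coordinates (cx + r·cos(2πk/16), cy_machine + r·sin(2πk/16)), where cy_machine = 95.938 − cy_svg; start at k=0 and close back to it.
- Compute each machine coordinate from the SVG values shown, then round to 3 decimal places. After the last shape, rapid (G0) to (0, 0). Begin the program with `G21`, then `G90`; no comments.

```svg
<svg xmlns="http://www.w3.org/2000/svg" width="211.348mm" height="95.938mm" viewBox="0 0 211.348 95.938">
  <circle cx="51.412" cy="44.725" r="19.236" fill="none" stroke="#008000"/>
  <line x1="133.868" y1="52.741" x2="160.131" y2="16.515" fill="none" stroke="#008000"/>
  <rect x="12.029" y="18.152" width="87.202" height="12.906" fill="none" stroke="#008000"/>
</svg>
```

Since the viewBox matches the mm dimensions, user units are millimetres directly. The only transform is the Y-flip y_m = 95.938 − y_svg.

Shape 1 is a circle drawn with `<circle>`. Its stroke #008000 means cut at S783, F977. After flipping Y the toolpath is (70.648,51.213) → (69.184,58.574) → (65.014,64.815) → (58.773,68.985) → (51.412,70.449) → (44.051,68.985) → (37.810,64.815) → (33.640,58.574) → (32.176,51.213) → (33.640,43.852) → (37.810,37.611) → (44.051,33.441) → (51.412,31.977) → (58.773,33.441) → (65.014,37.611) → (69.184,43.852) → (70.648,51.213), returning to the start.

Shape 2 is a line segment drawn with `<line>`. Its stroke #008000 means cut at S783, F977. After flipping Y the toolpath is (133.868,43.197) → (160.131,79.423).

Shape 3 is a rectangle drawn with `<rect>`. Its stroke #008000 means cut at S783, F977. After flipping Y the toolpath is (12.029,77.786) → (99.231,77.786) → (99.231,64.880) → (12.029,64.880) → (12.029,77.786), returning to the start.

G21
G90
G0 X70.648 Y51.213
M3 S783
G01 X69.184 Y58.574 F977
G01 X65.014 Y64.815
G01 X58.773 Y68.985
G01 X51.412 Y70.449
G01 X44.051 Y68.985
G01 X37.810 Y64.815
G01 X33.640 Y58.574
G01 X32.176 Y51.213
G01 X33.640 Y43.852
G01 X37.810 Y37.611
G01 X44.051 Y33.441
G01 X51.412 Y31.977
G01 X58.773 Y33.441
G01 X65.014 Y37.611
G01 X69.184 Y43.852
G01 X70.648 Y51.213
M5
G0 X133.868 Y43.197
M3 S783
G01 X160.131 Y79.423 F977
M5
G0 X12.029 Y77.786
M3 S783
G01 X99.231 Y77.786 F977
G01 X99.231 Y64.880
G01 X12.029 Y64.880
G01 X12.029 Y77.786
M5
G0 X0.000 Y0.000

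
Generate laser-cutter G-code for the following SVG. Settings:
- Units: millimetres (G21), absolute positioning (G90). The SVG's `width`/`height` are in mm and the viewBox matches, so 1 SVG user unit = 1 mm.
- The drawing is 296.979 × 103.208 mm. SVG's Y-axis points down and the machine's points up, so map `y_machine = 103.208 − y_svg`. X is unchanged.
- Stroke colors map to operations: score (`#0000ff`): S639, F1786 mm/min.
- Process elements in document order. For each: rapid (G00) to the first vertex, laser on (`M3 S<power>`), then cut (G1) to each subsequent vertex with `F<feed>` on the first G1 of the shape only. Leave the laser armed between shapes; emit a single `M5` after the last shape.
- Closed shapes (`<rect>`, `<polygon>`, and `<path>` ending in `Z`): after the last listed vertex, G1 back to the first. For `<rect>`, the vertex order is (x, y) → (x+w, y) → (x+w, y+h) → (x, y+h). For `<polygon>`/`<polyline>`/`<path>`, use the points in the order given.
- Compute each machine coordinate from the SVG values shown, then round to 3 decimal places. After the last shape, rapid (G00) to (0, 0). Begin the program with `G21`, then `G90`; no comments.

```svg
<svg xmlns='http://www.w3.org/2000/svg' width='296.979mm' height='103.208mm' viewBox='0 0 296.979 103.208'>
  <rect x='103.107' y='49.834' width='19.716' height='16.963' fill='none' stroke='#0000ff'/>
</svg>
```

1 u = 1 mm; y_m = 103.208 − y.

[1] `<rect>` rectangle, #0000ff→score S639 F1786: (103.107,53.374) → (122.823,53.374) → (122.823,36.411) → (103.107,36.411) → (103.107,53.374) (closed)

G21
G90
G00 X103.107 Y53.374
M3 S639
G1 X122.823 Y53.374 F1786
G1 X122.823 Y36.411
G1 X103.107 Y36.411
G1 X103.107 Y53.374
M5
G00 X0.000 Y0.000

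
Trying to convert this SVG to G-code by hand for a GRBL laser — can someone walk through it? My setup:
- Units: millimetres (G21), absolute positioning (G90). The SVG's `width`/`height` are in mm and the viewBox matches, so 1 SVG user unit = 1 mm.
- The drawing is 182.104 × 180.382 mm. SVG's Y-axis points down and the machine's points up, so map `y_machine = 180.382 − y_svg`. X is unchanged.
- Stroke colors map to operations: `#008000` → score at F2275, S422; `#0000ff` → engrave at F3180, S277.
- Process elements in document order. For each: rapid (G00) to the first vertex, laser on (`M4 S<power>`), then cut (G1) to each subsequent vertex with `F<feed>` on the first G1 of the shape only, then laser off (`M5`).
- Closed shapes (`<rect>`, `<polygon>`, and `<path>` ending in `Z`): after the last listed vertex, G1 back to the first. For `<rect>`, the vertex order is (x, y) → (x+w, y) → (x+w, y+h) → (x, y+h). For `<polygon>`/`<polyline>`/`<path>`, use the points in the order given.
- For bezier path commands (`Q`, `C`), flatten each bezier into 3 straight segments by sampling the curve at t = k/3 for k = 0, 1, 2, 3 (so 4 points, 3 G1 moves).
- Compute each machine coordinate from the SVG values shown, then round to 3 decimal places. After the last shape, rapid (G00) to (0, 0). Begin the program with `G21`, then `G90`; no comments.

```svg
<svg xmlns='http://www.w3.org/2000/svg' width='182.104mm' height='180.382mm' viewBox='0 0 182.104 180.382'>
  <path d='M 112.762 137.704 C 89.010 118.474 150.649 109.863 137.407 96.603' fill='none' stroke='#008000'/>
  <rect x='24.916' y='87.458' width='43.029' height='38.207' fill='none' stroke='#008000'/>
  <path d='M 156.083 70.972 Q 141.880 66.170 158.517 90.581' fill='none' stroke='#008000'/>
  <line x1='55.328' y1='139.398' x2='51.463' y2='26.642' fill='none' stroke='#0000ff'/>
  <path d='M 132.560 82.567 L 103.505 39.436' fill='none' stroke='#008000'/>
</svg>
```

viewBox `0 0 182.104 180.382` with mm width/height → 1 unit = 1 mm. Flip: y_m = 180.382 − y_svg.

**Shape 1** — `<path>` cubic bezier, stroke `#008000` → score (S422, F2275). Control points (SVG): P0=(112.762,137.704), P1=(89.010,118.474), P2=(150.649,109.863), P3=(137.407,96.603); sampled at t=k/3. Machine vertices: (112.762,42.678) → (111.538,58.934) → (131.625,71.503) → (137.407,83.779). Open path.

**Shape 2** — `<rect>` rectangle, stroke `#008000` → score (S422, F2275). Machine vertices: (24.916,92.924) → (67.945,92.924) → (67.945,54.717) → (24.916,54.717) → (24.916,92.924). Closed: final G1 returns to the first vertex.

**Shape 3** — `<path>` quadratic bezier, stroke `#008000` → score (S422, F2275). Control points (SVG): P0=(156.083,70.972), P1=(141.880,66.170), P2=(158.517,90.581); sampled at t=k/3. Machine vertices: (156.083,109.410) → (150.041,109.365) → (150.852,102.829) → (158.517,89.801). Open path.

**Shape 4** — `<line>` line segment, stroke `#0000ff` → engrave (S277, F3180). Machine vertices: (55.328,40.984) → (51.463,153.740). Open path.

**Shape 5** — `<path>` line segment, stroke `#008000` → score (S422, F2275). Machine vertices: (132.560,97.815) → (103.505,140.946). Open path.

G21
G90
G00 X112.762 Y42.678
M4 S422
G1 X111.538 Y58.934 F2275
G1 X131.625 Y71.503
G1 X137.407 Y83.779
M5
G00 X24.916 Y92.924
M4 S422
G1 X67.945 Y92.924 F2275
G1 X67.945 Y54.717
G1 X24.916 Y54.717
G1 X24.916 Y92.924
M5
G00 X156.083 Y109.410
M4 S422
G1 X150.041 Y109.365 F2275
G1 X150.852 Y102.829
G1 X158.517 Y89.801
M5
G00 X55.328 Y40.984
M4 S277
G1 X51.463 Y153.740 F3180
M5
G00 X132.560 Y97.815
M4 S422
G1 X103.505 Y140.946 F2275
M5
G00 X0.000 Y0.000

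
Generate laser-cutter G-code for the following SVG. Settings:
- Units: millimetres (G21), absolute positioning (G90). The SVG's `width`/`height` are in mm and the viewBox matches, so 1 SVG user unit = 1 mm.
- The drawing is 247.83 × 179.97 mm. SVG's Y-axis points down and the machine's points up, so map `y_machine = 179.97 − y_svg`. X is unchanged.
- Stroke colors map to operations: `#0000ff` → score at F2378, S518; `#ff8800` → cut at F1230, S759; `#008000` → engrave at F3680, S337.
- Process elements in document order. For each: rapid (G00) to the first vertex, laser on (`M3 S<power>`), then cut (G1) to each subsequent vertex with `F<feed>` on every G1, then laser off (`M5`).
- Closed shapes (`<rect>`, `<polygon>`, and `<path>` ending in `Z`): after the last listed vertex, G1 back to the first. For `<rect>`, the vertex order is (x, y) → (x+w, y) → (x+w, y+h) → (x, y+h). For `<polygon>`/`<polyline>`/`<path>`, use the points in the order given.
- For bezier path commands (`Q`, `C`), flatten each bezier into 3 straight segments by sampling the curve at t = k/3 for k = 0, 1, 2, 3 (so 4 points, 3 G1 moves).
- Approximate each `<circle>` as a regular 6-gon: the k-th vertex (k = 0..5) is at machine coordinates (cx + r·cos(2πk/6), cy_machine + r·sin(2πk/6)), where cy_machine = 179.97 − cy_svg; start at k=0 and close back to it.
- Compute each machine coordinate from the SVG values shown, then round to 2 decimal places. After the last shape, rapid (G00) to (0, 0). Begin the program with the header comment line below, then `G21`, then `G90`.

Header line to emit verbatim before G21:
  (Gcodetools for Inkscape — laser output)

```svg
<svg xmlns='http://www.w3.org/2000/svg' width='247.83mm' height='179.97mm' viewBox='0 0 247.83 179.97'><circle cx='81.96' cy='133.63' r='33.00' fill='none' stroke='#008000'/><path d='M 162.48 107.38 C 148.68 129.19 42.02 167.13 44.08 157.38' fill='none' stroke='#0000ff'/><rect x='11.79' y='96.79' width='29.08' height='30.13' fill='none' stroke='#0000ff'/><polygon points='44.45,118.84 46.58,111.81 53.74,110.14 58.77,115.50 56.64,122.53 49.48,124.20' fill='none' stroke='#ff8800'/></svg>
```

(Gcodetools for Inkscape — laser output)
G21
G90
G00 X114.96 Y46.34
M3 S337
G1 X98.46 Y74.92 F3680
G1 X65.46 Y74.92 F3680
G1 X48.96 Y46.34 F3680
G1 X65.46 Y17.76 F3680
G1 X98.46 Y17.76 F3680
G1 X114.96 Y46.34 F3680
M5
G00 X162.48 Y72.59
M3 S518
G1 X125.19 Y47.77 F2378
G1 X70.79 Y26.37 F2378
G1 X44.08 Y22.59 F2378
M5
G00 X11.79 Y83.18
M3 S518
G1 X40.87 Y83.18 F2378
G1 X40.87 Y53.05 F2378
G1 X11.79 Y53.05 F2378
G1 X11.79 Y83.18 F2378
M5
G00 X44.45 Y61.13
M3 S759
G1 X46.58 Y68.16 F1230
G1 X53.74 Y69.83 F1230
G1 X58.77 Y64.47 F1230
G1 X56.64 Y57.44 F1230
G1 X49.48 Y55.77 F1230
G1 X44.45 Y61.13 F1230
M5
G00 X0.00 Y0.00

Since the viewBox matches the mm dimensions, user units are millimetres directly. The only transform is the Y-flip y_m = 179.97 − y_svg.

Shape 1 is a circle drawn with `<circle>`. Its stroke #008000 means engrave at S337, F3680. After flipping Y the toolpath is (114.96,46.34) → (98.46,74.92) → (65.46,74.92) → (48.96,46.34) → (65.46,17.76) → (98.46,17.76) → (114.96,46.34), returning to the start.

Shape 2 is a cubic bezier drawn with `<path>`. Its stroke #0000ff means score at S518, F2378. After flipping Y the toolpath is (162.48,72.59) → (125.19,47.77) → (70.79,26.37) → (44.08,22.59).

Shape 3 is a rectangle drawn with `<rect>`. Its stroke #0000ff means score at S518, F2378. After flipping Y the toolpath is (11.79,83.18) → (40.87,83.18) → (40.87,53.05) → (11.79,53.05) → (11.79,83.18), returning to the start.

Shape 4 is a regular polygon drawn with `<polygon>`. Its stroke #ff8800 means cut at S759, F1230. After flipping Y the toolpath is (44.45,61.13) → (46.58,68.16) → (53.74,69.83) → (58.77,64.47) → (56.64,57.44) → (49.48,55.77) → (44.45,61.13), returning to the start.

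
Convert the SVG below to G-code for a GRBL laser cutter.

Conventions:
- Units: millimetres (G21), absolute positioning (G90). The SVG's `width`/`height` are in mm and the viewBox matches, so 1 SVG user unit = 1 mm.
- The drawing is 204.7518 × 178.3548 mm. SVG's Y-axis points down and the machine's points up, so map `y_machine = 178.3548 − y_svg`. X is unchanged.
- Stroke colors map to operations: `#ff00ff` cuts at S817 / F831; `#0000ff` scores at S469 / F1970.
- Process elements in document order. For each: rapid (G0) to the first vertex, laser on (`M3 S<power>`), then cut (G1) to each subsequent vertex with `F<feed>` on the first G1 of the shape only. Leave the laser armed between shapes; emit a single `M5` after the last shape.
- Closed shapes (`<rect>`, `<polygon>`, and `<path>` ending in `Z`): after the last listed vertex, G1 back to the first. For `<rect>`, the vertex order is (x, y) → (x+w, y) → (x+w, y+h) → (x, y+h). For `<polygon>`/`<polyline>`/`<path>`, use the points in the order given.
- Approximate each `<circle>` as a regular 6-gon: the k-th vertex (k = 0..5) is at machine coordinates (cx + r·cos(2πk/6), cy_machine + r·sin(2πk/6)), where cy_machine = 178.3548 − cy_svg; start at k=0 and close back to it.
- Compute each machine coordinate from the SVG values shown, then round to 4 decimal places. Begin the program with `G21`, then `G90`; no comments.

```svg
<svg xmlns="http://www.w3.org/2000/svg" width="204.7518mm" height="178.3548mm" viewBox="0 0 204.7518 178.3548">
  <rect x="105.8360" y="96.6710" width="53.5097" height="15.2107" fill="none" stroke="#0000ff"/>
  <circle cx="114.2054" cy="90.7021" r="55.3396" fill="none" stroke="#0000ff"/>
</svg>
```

G21
G90
G0 X105.8360 Y81.6838
M3 S469
G1 X159.3457 Y81.6838 F1970
G1 X159.3457 Y66.4731
G1 X105.8360 Y66.4731
G1 X105.8360 Y81.6838
G0 X169.5450 Y87.6527
M3 S469
G1 X141.8752 Y135.5782 F1970
G1 X86.5356 Y135.5782
G1 X58.8658 Y87.6527
G1 X86.5356 Y39.7272
G1 X141.8752 Y39.7272
G1 X169.5450 Y87.6527
M5

1 u = 1 mm; y_m = 178.3548 − y.

[1] `<rect>` rectangle, #0000ff→score S469 F1970: (105.8360,81.6838) → (159.3457,81.6838) → (159.3457,66.4731) → (105.8360,66.4731) → (105.8360,81.6838) (closed)

[2] `<circle>` circle, #0000ff→score S469 F1970: (169.5450,87.6527) → (141.8752,135.5782) → (86.5356,135.5782) → (58.8658,87.6527) → (86.5356,39.7272) → (141.8752,39.7272) → (169.5450,87.6527) (closed)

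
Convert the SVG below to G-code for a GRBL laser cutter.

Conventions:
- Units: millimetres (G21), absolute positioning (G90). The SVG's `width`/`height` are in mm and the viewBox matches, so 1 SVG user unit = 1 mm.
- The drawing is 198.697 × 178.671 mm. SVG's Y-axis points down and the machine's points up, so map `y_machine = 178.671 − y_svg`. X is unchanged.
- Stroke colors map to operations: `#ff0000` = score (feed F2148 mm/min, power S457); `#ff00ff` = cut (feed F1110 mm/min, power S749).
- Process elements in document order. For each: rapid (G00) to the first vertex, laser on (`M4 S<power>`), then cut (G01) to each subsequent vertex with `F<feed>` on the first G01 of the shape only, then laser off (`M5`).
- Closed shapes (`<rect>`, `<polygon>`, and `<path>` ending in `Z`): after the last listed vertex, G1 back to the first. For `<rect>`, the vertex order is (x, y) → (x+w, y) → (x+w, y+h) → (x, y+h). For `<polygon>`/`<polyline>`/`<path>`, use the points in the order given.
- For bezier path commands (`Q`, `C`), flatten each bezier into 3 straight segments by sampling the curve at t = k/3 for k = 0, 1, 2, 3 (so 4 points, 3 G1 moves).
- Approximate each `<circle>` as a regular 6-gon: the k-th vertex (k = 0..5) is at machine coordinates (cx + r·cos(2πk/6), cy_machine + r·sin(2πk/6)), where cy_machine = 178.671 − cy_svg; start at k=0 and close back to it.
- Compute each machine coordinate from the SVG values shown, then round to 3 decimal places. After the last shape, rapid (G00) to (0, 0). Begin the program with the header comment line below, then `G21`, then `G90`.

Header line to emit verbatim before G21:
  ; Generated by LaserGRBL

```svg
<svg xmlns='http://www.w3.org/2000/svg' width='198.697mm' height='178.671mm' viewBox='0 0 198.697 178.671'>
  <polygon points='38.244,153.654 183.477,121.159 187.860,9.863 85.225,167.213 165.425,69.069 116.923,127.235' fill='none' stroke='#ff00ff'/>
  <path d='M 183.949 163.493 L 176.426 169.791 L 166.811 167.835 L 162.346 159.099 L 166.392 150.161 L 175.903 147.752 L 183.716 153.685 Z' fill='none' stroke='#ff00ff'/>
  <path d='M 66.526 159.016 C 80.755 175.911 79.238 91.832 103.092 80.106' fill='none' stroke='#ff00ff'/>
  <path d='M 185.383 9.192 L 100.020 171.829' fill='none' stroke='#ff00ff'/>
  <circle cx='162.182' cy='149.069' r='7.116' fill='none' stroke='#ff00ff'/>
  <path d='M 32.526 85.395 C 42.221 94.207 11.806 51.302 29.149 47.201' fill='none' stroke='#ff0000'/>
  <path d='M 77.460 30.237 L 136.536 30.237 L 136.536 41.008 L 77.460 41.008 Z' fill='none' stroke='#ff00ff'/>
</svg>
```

; Generated by LaserGRBL
G21
G90
G00 X38.244 Y25.017
M4 S749
G01 X183.477 Y57.512 F1110
G01 X187.860 Y168.808
G01 X85.225 Y11.458
G01 X165.425 Y109.602
G01 X116.923 Y51.436
G01 X38.244 Y25.017
M5
G00 X183.949 Y15.178
M4 S749
G01 X176.426 Y8.880 F1110
G01 X166.811 Y10.836
G01 X162.346 Y19.572
G01 X166.392 Y28.510
G01 X175.903 Y30.919
G01 X183.716 Y24.986
G01 X183.949 Y15.178
M5
G00 X66.526 Y19.655
M4 S749
G01 X77.029 Y29.998 F1110
G01 X86.172 Y69.141
G01 X103.092 Y98.565
M5
G00 X185.383 Y169.479
M4 S749
G01 X100.020 Y6.842 F1110
M5
G00 X169.298 Y29.602
M4 S749
G01 X165.740 Y35.765 F1110
G01 X158.624 Y35.765
G01 X155.066 Y29.602
G01 X158.624 Y23.439
G01 X165.740 Y23.439
G01 X169.298 Y29.602
M5
G00 X32.526 Y93.276
M4 S457
G01 X32.105 Y98.350 F2148
G01 X24.471 Y117.787
G01 X29.149 Y131.470
M5
G00 X77.460 Y148.434
M4 S749
G01 X136.536 Y148.434 F1110
G01 X136.536 Y137.663
G01 X77.460 Y137.663
G01 X77.460 Y148.434
M5
G00 X0.000 Y0.000

1 u = 1 mm; y_m = 178.671 − y.

[1] `<polygon>` closed polygon, #ff00ff→cut S749 F1110: (38.244,25.017) → (183.477,57.512) → (187.860,168.808) → (85.225,11.458) → (165.425,109.602) → (116.923,51.436) → (38.244,25.017) (closed)

[2] `<path>` regular polygon, #ff00ff→cut S749 F1110: (183.949,15.178) → (176.426,8.880) → (166.811,10.836) → (162.346,19.572) → (166.392,28.510) → (175.903,30.919) → (183.716,24.986) → (183.949,15.178) (closed)

[3] `<path>` cubic bezier, #ff00ff→cut S749 F1110: (66.526,19.655) → (77.029,29.998) → (86.172,69.141) → (103.092,98.565)

[4] `<path>` line segment, #ff00ff→cut S749 F1110: (185.383,169.479) → (100.020,6.842)

[5] `<circle>` circle, #ff00ff→cut S749 F1110: (169.298,29.602) → (165.740,35.765) → (158.624,35.765) → (155.066,29.602) → (158.624,23.439) → (165.740,23.439) → (169.298,29.602) (closed)

[6] `<path>` cubic bezier, #ff0000→score S457 F2148: (32.526,93.276) → (32.105,98.350) → (24.471,117.787) → (29.149,131.470)

[7] `<path>` rectangle, #ff00ff→cut S749 F1110: (77.460,148.434) → (136.536,148.434) → (136.536,137.663) → (77.460,137.663) → (77.460,148.434) (closed)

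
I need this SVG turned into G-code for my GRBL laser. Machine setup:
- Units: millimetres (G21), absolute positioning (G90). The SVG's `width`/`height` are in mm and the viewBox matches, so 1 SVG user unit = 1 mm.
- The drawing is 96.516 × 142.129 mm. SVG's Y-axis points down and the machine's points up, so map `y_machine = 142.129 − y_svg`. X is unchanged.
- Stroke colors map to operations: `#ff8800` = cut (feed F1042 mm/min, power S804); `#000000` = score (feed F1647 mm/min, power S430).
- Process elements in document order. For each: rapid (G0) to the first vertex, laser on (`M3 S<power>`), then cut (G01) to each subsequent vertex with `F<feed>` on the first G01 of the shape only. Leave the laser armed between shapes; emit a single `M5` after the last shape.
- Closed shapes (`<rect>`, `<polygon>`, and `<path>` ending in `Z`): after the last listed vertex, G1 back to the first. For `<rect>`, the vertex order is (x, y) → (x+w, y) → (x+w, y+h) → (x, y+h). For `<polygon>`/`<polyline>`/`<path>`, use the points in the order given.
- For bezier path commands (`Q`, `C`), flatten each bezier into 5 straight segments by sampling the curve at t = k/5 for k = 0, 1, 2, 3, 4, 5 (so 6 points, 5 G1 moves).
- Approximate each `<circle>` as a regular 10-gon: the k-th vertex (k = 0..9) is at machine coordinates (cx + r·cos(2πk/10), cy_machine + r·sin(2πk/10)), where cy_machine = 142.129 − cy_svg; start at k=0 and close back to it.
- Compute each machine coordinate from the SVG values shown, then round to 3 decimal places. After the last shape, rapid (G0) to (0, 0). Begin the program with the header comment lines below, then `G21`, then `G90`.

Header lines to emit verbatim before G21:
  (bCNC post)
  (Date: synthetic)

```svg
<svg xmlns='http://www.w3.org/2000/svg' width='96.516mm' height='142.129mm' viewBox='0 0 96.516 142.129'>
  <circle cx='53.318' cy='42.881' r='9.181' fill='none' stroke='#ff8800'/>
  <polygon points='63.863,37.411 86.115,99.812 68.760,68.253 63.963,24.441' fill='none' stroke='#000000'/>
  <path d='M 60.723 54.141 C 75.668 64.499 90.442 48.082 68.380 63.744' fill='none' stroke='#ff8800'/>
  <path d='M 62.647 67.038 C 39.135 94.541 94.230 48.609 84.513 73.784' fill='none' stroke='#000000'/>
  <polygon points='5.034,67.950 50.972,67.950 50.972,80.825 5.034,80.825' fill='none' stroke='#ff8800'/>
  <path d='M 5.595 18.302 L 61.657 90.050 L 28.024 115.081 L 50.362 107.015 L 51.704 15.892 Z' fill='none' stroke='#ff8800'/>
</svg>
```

(bCNC post)
(Date: synthetic)
G21
G90
G0 X62.499 Y99.248
M3 S804
G01 X60.746 Y104.644 F1042
G01 X56.155 Y107.980
G01 X50.481 Y107.980
G01 X45.890 Y104.644
G01 X44.137 Y99.248
G01 X45.890 Y93.852
G01 X50.481 Y90.516
G01 X56.155 Y90.516
G01 X60.746 Y93.852
G01 X62.499 Y99.248
G0 X63.863 Y104.718
M3 S430
G01 X86.115 Y42.317 F1647
G01 X68.760 Y73.876
G01 X63.963 Y117.688
G01 X63.863 Y104.718
G0 X60.723 Y87.988
M3 S804
G01 X69.376 Y84.515 F1042
G01 X76.228 Y84.644
G01 X79.520 Y85.548
G01 X77.490 Y84.404
G01 X68.380 Y78.385
G0 X62.647 Y75.091
M3 S430
G01 X56.825 Y66.245 F1647
G01 X62.985 Y68.086
G01 X74.242 Y73.674
G01 X83.713 Y76.073
G01 X84.513 Y68.345
G0 X5.034 Y74.179
M3 S804
G01 X50.972 Y74.179 F1042
G01 X50.972 Y61.304
G01 X5.034 Y61.304
G01 X5.034 Y74.179
G0 X5.595 Y123.827
M3 S804
G01 X61.657 Y52.079 F1042
G01 X28.024 Y27.048
G01 X50.362 Y35.114
G01 X51.704 Y126.237
G01 X5.595 Y123.827
M5
G0 X0.000 Y0.000

Since the viewBox matches the mm dimensions, user units are millimetres directly. The only transform is the Y-flip y_m = 142.129 − y_svg.

Shape 1 is a circle drawn with `<circle>`. Its stroke #ff8800 means cut at S804, F1042. After flipping Y the toolpath is (62.499,99.248) → (60.746,104.644) → (56.155,107.980) → (50.481,107.980) → (45.890,104.644) → (44.137,99.248) → (45.890,93.852) → (50.481,90.516) → (56.155,90.516) → (60.746,93.852) → (62.499,99.248), returning to the start.

Shape 2 is a closed polygon drawn with `<polygon>`. Its stroke #000000 means score at S430, F1647. After flipping Y the toolpath is (63.863,104.718) → (86.115,42.317) → (68.760,73.876) → (63.963,117.688) → (63.863,104.718), returning to the start.

Shape 3 is a cubic bezier drawn with `<path>`. Its stroke #ff8800 means cut at S804, F1042. After flipping Y the toolpath is (60.723,87.988) → (69.376,84.515) → (76.228,84.644) → (79.520,85.548) → (77.490,84.404) → (68.380,78.385).

Shape 4 is a cubic bezier drawn with `<path>`. Its stroke #000000 means score at S430, F1647. After flipping Y the toolpath is (62.647,75.091) → (56.825,66.245) → (62.985,68.086) → (74.242,73.674) → (83.713,76.073) → (84.513,68.345).

Shape 5 is a rectangle drawn with `<polygon>`. Its stroke #ff8800 means cut at S804, F1042. After flipping Y the toolpath is (5.034,74.179) → (50.972,74.179) → (50.972,61.304) → (5.034,61.304) → (5.034,74.179), returning to the start.

Shape 6 is a closed polygon drawn with `<path>`. Its stroke #ff8800 means cut at S804, F1042. After flipping Y the toolpath is (5.595,123.827) → (61.657,52.079) → (28.024,27.048) → (50.362,35.114) → (51.704,126.237) → (5.595,123.827), returning to the start.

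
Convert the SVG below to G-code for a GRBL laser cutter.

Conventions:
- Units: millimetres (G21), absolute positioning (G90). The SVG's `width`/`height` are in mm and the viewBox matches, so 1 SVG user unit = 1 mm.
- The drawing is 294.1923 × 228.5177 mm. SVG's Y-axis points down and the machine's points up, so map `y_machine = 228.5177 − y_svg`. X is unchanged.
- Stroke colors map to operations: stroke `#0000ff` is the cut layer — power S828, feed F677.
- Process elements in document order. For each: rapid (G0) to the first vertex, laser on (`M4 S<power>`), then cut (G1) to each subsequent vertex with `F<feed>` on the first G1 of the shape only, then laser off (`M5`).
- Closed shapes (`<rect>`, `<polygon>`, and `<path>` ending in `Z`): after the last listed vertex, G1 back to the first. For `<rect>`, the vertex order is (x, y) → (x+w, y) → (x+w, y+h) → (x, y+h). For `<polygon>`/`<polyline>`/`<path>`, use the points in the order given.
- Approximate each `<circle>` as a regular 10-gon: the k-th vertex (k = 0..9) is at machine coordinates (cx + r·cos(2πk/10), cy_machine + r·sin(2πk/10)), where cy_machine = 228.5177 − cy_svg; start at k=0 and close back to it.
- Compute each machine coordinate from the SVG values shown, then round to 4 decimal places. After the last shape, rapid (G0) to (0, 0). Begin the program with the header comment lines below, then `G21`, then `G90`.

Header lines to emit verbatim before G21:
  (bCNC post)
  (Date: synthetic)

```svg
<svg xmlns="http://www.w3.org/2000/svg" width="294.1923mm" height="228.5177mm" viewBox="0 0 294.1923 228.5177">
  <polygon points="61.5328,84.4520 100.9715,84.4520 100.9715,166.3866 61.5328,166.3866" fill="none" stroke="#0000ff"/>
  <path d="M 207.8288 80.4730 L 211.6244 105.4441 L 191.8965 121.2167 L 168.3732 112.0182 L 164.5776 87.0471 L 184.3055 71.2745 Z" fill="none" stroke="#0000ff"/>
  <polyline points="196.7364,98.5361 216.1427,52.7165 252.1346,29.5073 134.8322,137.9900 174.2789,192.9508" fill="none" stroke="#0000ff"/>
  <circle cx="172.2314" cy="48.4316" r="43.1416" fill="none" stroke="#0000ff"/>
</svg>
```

viewBox `0 0 294.1923 228.5177` with mm width/height → 1 unit = 1 mm. Flip: y_m = 228.5177 − y_svg.

**Shape 1** — `<polygon>` rectangle, stroke `#0000ff` → cut (S828, F677). Machine vertices: (61.5328,144.0657) → (100.9715,144.0657) → (100.9715,62.1311) → (61.5328,62.1311) → (61.5328,144.0657). Closed: final G1 returns to the first vertex.

**Shape 2** — `<path>` regular polygon, stroke `#0000ff` → cut (S828, F677). Machine vertices: (207.8288,148.0447) → (211.6244,123.0736) → (191.8965,107.3010) → (168.3732,116.4995) → (164.5776,141.4706) → (184.3055,157.2432) → (207.8288,148.0447). Closed: final G1 returns to the first vertex.

**Shape 3** — `<polyline>` open polyline, stroke `#0000ff` → cut (S828, F677). Machine vertices: (196.7364,129.9816) → (216.1427,175.8012) → (252.1346,199.0104) → (134.8322,90.5277) → (174.2789,35.5669). Open path.

**Shape 4** — `<circle>` circle, stroke `#0000ff` → cut (S828, F677). Machine vertices: (215.3730,180.0861) → (207.1337,205.4441) → (185.5629,221.1162) → (158.8999,221.1162) → (137.3291,205.4441) → (129.0898,180.0861) → (137.3291,154.7281) → (158.8999,139.0560) → (185.5629,139.0560) → (207.1337,154.7281) → (215.3730,180.0861). Closed: final G1 returns to the first vertex.

(bCNC post)
(Date: synthetic)
G21
G90
G0 X61.5328 Y144.0657
M4 S828
G1 X100.9715 Y144.0657 F677
G1 X100.9715 Y62.1311
G1 X61.5328 Y62.1311
G1 X61.5328 Y144.0657
M5
G0 X207.8288 Y148.0447
M4 S828
G1 X211.6244 Y123.0736 F677
G1 X191.8965 Y107.3010
G1 X168.3732 Y116.4995
G1 X164.5776 Y141.4706
G1 X184.3055 Y157.2432
G1 X207.8288 Y148.0447
M5
G0 X196.7364 Y129.9816
M4 S828
G1 X216.1427 Y175.8012 F677
G1 X252.1346 Y199.0104
G1 X134.8322 Y90.5277
G1 X174.2789 Y35.5669
M5
G0 X215.3730 Y180.0861
M4 S828
G1 X207.1337 Y205.4441 F677
G1 X185.5629 Y221.1162
G1 X158.8999 Y221.1162
G1 X137.3291 Y205.4441
G1 X129.0898 Y180.0861
G1 X137.3291 Y154.7281
G1 X158.8999 Y139.0560
G1 X185.5629 Y139.0560
G1 X207.1337 Y154.7281
G1 X215.3730 Y180.0861
M5
G0 X0.0000 Y0.0000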